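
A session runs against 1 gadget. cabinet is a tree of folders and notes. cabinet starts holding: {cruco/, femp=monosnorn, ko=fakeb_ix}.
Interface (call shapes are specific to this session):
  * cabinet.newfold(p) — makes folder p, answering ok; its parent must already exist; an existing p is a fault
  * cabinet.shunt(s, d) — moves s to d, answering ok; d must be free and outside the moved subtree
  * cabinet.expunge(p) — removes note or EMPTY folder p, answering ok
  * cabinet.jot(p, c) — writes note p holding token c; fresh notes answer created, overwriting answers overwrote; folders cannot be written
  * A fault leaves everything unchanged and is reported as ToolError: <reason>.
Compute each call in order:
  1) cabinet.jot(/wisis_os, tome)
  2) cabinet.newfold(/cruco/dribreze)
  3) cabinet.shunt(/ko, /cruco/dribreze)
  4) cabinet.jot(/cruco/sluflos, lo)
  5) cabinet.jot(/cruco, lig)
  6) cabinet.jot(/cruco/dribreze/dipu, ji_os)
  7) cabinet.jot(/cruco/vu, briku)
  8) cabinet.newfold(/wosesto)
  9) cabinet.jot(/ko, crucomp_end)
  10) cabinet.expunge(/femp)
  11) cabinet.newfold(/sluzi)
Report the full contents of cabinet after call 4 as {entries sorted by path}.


~$ jot p: /wisis_os c: tome
= created
~$ newfold p: /cruco/dribreze
= ok
~$ shunt s: /ko d: /cruco/dribreze
= ToolError: exists
~$ jot p: /cruco/sluflos c: lo
= created
~$ jot p: /cruco c: lig
= ToolError: is a directory
~$ jot p: /cruco/dribreze/dipu c: ji_os
= created
~$ jot p: /cruco/vu c: briku
= created
~$ newfold p: /wosesto
= ok
~$ jot p: /ko c: crucomp_end
= overwrote
~$ expunge p: /femp
= ok
~$ newfold p: /sluzi
= ok

Answer: {cruco/, cruco/dribreze/, cruco/sluflos=lo, femp=monosnorn, ko=fakeb_ix, wisis_os=tome}


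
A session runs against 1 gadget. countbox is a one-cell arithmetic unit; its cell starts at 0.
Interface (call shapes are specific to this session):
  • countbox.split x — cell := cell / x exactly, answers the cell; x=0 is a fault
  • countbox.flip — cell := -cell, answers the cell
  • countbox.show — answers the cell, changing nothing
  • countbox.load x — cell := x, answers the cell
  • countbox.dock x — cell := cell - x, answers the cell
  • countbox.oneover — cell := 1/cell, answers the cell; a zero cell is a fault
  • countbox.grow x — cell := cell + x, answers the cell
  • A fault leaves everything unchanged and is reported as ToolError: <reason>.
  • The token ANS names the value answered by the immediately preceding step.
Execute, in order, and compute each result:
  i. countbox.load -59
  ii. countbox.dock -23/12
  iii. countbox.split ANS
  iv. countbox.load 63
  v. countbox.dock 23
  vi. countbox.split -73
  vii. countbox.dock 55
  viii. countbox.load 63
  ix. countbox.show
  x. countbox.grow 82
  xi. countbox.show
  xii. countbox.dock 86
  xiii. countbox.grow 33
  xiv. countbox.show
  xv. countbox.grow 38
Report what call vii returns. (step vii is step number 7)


Act: countbox.load[x→-59]
Obs: -59
Act: countbox.dock[x→-23/12]
Obs: -685/12
Act: countbox.split[x→ANS]
Obs: 1
Act: countbox.load[x→63]
Obs: 63
Act: countbox.dock[x→23]
Obs: 40
Act: countbox.split[x→-73]
Obs: -40/73
Act: countbox.dock[x→55]
Obs: -4055/73
Act: countbox.load[x→63]
Obs: 63
Act: countbox.show[]
Obs: 63
Act: countbox.grow[x→82]
Obs: 145
Act: countbox.show[]
Obs: 145
Act: countbox.dock[x→86]
Obs: 59
Act: countbox.grow[x→33]
Obs: 92
Act: countbox.show[]
Obs: 92
Act: countbox.grow[x→38]
Obs: 130

Answer: -4055/73


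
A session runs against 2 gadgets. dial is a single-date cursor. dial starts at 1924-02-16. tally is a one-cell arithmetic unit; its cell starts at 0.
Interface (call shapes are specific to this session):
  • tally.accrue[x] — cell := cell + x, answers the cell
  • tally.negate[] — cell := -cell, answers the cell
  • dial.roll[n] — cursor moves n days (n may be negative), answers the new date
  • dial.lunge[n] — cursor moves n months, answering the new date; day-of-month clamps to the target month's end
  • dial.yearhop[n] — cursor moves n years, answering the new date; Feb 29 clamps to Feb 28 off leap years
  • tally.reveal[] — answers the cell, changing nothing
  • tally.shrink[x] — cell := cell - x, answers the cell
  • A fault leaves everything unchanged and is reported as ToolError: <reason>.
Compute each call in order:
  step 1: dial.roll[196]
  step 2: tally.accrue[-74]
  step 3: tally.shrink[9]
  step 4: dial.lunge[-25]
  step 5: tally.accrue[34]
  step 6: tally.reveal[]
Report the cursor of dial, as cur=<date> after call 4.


[in] dial.roll n=196
  1924-08-30
[in] tally.accrue x=-74
  -74
[in] tally.shrink x=9
  -83
[in] dial.lunge n=-25
  1922-07-30
[in] tally.accrue x=34
  -49
[in] tally.reveal
  -49

Answer: cur=1922-07-30


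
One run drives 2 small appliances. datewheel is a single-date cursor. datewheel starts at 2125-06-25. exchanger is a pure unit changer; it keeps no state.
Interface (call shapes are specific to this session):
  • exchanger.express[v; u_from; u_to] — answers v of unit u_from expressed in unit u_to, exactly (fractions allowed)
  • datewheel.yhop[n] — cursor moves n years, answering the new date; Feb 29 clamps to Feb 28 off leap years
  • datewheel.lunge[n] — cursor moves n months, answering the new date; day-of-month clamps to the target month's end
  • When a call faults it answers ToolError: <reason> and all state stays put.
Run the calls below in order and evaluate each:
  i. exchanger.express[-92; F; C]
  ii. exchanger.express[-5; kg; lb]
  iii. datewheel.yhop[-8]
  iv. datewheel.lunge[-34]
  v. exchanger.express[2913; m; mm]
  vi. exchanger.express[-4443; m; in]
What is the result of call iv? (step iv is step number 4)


Answer: 2114-08-25

Derivation:
% express v='-92' u_from='F' u_to='C'
[out] -620/9
% express v='-5' u_from='kg' u_to='lb'
[out] -500000000/45359237
% yhop n='-8'
[out] 2117-06-25
% lunge n='-34'
[out] 2114-08-25
% express v='2913' u_from='m' u_to='mm'
[out] 2913000
% express v='-4443' u_from='m' u_to='in'
[out] -22215000/127


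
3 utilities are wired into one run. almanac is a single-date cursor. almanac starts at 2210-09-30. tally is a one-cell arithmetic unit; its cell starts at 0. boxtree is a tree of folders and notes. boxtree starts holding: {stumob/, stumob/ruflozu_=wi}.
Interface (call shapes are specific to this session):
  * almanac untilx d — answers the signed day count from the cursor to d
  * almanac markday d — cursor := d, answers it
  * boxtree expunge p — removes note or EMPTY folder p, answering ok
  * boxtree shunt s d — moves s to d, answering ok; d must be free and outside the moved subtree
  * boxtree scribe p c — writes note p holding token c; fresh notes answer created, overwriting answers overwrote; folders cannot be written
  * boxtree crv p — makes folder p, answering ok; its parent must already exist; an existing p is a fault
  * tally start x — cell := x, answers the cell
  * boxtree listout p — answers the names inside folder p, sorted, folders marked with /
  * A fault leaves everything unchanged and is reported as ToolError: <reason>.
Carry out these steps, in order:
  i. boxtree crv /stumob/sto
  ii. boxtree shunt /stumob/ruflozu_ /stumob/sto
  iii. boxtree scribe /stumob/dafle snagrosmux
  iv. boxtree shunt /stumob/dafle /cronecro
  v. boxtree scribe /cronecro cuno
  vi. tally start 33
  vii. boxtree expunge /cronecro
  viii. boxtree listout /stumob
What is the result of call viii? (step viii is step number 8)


Answer: [ruflozu_, sto/]

Derivation:
% boxtree crv(p='/stumob/sto') -> ok
% boxtree shunt(s='/stumob/ruflozu_', d='/stumob/sto') -> ToolError: exists
% boxtree scribe(p='/stumob/dafle', c='snagrosmux') -> created
% boxtree shunt(s='/stumob/dafle', d='/cronecro') -> ok
% boxtree scribe(p='/cronecro', c='cuno') -> overwrote
% tally start(x='33') -> 33
% boxtree expunge(p='/cronecro') -> ok
% boxtree listout(p='/stumob') -> [ruflozu_, sto/]


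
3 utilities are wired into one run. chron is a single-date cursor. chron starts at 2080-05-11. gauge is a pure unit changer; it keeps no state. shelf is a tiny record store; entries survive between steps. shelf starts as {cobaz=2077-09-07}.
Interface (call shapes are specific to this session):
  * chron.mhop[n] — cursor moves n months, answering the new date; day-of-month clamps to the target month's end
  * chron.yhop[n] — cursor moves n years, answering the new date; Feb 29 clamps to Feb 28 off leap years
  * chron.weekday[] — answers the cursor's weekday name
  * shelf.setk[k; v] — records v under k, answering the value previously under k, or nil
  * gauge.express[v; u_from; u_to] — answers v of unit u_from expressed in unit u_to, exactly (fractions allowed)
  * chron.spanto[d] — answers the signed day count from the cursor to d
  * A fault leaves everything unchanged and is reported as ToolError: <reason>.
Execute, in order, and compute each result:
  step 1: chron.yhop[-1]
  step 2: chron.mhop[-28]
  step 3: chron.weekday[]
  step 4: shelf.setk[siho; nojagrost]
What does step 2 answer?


·→ chron.yhop(n: -1)
·← 2079-05-11
·→ chron.mhop(n: -28)
·← 2077-01-11
·→ chron.weekday()
·← Monday
·→ shelf.setk(k: siho, v: nojagrost)
·← nil

Answer: 2077-01-11


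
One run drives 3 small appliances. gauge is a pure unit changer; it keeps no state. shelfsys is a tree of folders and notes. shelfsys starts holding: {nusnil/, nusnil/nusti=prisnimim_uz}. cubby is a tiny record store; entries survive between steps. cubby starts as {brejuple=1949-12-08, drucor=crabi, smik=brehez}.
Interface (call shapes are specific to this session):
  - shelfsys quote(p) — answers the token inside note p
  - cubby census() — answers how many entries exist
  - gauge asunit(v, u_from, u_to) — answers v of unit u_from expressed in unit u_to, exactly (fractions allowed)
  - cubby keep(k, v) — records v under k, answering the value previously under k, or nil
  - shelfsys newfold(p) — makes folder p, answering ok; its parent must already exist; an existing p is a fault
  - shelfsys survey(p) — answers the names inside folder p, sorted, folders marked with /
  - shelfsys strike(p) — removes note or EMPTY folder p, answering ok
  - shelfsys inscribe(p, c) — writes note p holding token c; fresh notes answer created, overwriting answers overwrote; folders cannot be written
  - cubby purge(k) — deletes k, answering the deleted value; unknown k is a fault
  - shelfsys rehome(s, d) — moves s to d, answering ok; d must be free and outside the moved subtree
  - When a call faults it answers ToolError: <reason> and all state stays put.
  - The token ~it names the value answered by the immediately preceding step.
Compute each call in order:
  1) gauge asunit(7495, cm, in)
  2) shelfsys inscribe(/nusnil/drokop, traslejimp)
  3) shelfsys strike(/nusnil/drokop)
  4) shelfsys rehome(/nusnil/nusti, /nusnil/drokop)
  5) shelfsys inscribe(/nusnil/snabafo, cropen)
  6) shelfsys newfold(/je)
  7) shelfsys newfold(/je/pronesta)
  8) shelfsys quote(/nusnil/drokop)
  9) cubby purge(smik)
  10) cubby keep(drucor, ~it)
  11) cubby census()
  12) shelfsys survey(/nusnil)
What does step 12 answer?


-> gauge asunit(v→7495, u_from→cm, u_to→in)
<- 374750/127
-> shelfsys inscribe(p→/nusnil/drokop, c→traslejimp)
<- created
-> shelfsys strike(p→/nusnil/drokop)
<- ok
-> shelfsys rehome(s→/nusnil/nusti, d→/nusnil/drokop)
<- ok
-> shelfsys inscribe(p→/nusnil/snabafo, c→cropen)
<- created
-> shelfsys newfold(p→/je)
<- ok
-> shelfsys newfold(p→/je/pronesta)
<- ok
-> shelfsys quote(p→/nusnil/drokop)
<- prisnimim_uz
-> cubby purge(k→smik)
<- brehez
-> cubby keep(k→drucor, v→~it)
<- crabi
-> cubby census()
<- 2
-> shelfsys survey(p→/nusnil)
<- [drokop, snabafo]

Answer: [drokop, snabafo]


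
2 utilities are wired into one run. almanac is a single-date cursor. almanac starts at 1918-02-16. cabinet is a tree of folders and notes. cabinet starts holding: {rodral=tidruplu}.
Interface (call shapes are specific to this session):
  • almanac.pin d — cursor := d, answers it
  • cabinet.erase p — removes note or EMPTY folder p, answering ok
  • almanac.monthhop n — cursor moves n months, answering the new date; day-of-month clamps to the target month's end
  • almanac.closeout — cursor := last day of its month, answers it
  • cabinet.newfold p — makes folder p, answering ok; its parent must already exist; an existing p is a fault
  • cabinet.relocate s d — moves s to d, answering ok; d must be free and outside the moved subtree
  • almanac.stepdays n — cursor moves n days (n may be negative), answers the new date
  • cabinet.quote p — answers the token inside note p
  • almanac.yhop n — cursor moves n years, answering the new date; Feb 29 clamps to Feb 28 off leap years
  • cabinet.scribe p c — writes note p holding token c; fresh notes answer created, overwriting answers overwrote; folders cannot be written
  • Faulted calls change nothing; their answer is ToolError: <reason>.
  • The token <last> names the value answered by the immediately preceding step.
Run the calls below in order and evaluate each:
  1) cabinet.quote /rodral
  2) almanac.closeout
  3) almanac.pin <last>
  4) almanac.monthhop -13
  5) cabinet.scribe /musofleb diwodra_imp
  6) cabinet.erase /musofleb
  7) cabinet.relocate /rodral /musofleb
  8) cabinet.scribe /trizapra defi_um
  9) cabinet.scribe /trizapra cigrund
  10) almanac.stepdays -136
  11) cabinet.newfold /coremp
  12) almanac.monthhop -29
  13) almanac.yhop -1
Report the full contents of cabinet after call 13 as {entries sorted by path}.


·→ quote(p→/rodral)
·← tidruplu
·→ closeout()
·← 1918-02-28
·→ pin(d→<last>)
·← 1918-02-28
·→ monthhop(n→-13)
·← 1917-01-28
·→ scribe(p→/musofleb, c→diwodra_imp)
·← created
·→ erase(p→/musofleb)
·← ok
·→ relocate(s→/rodral, d→/musofleb)
·← ok
·→ scribe(p→/trizapra, c→defi_um)
·← created
·→ scribe(p→/trizapra, c→cigrund)
·← overwrote
·→ stepdays(n→-136)
·← 1916-09-14
·→ newfold(p→/coremp)
·← ok
·→ monthhop(n→-29)
·← 1914-04-14
·→ yhop(n→-1)
·← 1913-04-14

Answer: {coremp/, musofleb=tidruplu, trizapra=cigrund}


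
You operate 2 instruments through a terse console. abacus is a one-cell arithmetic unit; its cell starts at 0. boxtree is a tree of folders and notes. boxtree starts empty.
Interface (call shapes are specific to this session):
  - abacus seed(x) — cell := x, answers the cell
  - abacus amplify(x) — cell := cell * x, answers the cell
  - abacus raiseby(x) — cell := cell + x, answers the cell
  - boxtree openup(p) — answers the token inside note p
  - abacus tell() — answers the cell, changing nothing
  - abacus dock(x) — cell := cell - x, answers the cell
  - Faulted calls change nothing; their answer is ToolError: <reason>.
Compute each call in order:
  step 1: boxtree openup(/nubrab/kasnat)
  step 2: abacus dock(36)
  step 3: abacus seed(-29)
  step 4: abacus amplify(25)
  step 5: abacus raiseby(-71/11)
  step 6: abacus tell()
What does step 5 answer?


# boxtree openup(p=/nubrab/kasnat) ~> ToolError: not found
# abacus dock(x=36) ~> -36
# abacus seed(x=-29) ~> -29
# abacus amplify(x=25) ~> -725
# abacus raiseby(x=-71/11) ~> -8046/11
# abacus tell() ~> -8046/11

Answer: -8046/11


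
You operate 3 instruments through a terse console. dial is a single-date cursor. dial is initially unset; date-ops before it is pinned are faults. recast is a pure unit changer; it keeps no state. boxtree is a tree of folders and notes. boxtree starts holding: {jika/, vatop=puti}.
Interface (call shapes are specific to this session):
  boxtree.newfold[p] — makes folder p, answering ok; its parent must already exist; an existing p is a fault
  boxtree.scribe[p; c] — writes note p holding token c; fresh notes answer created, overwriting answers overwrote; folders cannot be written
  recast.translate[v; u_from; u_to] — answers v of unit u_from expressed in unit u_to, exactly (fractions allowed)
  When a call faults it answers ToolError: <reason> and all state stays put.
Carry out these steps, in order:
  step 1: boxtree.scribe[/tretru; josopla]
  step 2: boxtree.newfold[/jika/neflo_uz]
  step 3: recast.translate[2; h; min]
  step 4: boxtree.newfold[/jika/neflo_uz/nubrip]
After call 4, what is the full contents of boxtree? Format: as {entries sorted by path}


Answer: {jika/, jika/neflo_uz/, jika/neflo_uz/nubrip/, tretru=josopla, vatop=puti}

Derivation:
;; 1. boxtree.scribe(p='/tretru', c='josopla') => created
;; 2. boxtree.newfold(p='/jika/neflo_uz') => ok
;; 3. recast.translate(v='2', u_from='h', u_to='min') => 120
;; 4. boxtree.newfold(p='/jika/neflo_uz/nubrip') => ok


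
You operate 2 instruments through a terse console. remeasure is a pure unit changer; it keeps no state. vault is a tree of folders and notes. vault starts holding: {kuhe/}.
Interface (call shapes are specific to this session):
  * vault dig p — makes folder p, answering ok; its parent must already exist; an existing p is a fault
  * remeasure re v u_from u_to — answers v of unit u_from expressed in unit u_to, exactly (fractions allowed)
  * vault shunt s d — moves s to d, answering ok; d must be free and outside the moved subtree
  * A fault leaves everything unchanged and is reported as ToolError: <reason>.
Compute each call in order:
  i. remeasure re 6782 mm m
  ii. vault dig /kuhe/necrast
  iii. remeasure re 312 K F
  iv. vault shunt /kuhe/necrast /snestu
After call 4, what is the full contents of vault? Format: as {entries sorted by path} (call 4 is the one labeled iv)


~$ remeasure re v→6782 u_from→mm u_to→m
= 3391/500
~$ vault dig p→/kuhe/necrast
= ok
~$ remeasure re v→312 u_from→K u_to→F
= 10193/100
~$ vault shunt s→/kuhe/necrast d→/snestu
= ok

Answer: {kuhe/, snestu/}


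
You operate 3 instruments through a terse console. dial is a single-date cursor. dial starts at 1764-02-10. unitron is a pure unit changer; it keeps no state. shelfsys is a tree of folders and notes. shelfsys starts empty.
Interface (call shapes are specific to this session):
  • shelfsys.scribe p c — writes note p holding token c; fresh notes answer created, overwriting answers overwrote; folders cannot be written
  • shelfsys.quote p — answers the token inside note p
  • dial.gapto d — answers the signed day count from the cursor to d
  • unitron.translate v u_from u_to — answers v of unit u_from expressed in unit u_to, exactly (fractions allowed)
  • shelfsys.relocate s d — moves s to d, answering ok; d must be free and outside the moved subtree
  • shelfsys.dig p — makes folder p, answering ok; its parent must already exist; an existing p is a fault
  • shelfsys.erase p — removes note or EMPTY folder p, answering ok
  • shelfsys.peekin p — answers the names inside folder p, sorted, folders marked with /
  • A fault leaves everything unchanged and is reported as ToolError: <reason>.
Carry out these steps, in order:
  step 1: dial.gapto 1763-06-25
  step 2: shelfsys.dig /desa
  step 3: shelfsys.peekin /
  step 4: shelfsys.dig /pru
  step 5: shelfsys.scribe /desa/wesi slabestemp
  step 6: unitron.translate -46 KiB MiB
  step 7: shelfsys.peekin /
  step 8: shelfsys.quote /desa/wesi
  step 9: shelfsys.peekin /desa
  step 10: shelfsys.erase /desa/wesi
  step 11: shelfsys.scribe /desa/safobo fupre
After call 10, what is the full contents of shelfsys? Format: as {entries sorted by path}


Answer: {desa/, pru/}

Derivation:
CALL dial.gapto[d: 1763-06-25]
RET  -230
CALL shelfsys.dig[p: /desa]
RET  ok
CALL shelfsys.peekin[p: /]
RET  [desa/]
CALL shelfsys.dig[p: /pru]
RET  ok
CALL shelfsys.scribe[p: /desa/wesi; c: slabestemp]
RET  created
CALL unitron.translate[v: -46; u_from: KiB; u_to: MiB]
RET  -23/512
CALL shelfsys.peekin[p: /]
RET  [desa/, pru/]
CALL shelfsys.quote[p: /desa/wesi]
RET  slabestemp
CALL shelfsys.peekin[p: /desa]
RET  [wesi]
CALL shelfsys.erase[p: /desa/wesi]
RET  ok
CALL shelfsys.scribe[p: /desa/safobo; c: fupre]
RET  created


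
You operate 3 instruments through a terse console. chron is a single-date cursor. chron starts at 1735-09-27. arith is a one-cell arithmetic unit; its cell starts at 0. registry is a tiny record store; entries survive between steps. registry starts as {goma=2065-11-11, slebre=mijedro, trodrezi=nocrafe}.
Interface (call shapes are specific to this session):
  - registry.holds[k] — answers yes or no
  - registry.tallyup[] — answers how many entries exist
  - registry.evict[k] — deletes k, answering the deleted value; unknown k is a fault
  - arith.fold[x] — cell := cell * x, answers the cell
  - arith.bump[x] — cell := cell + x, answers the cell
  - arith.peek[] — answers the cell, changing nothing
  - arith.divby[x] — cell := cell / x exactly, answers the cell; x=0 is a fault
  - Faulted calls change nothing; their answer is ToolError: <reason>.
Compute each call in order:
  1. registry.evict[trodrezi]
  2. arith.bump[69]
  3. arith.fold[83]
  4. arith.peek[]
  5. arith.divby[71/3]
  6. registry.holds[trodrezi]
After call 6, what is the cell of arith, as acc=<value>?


Answer: acc=17181/71

Derivation:
CALL registry.evict[k='trodrezi']
RET  nocrafe
CALL arith.bump[x='69']
RET  69
CALL arith.fold[x='83']
RET  5727
CALL arith.peek[]
RET  5727
CALL arith.divby[x='71/3']
RET  17181/71
CALL registry.holds[k='trodrezi']
RET  no


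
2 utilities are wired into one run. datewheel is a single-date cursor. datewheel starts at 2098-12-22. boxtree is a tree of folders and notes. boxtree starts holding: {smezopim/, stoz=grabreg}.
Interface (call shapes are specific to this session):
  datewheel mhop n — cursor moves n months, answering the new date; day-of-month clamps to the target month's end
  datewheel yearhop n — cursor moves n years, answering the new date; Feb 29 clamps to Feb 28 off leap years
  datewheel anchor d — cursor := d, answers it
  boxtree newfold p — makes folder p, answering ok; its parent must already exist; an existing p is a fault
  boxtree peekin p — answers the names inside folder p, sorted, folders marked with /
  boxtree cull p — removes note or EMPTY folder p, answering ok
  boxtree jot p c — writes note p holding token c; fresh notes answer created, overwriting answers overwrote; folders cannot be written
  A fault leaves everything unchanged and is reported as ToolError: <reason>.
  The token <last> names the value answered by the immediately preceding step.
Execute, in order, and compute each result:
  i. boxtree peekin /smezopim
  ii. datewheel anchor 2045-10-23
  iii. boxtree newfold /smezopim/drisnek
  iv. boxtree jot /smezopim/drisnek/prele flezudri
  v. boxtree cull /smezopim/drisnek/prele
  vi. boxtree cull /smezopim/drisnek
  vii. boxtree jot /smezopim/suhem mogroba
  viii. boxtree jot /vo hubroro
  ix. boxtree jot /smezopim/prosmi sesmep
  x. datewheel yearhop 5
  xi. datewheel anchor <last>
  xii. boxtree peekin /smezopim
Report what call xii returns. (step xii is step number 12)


[in] boxtree peekin p='/smezopim'
= []
[in] datewheel anchor d='2045-10-23'
= 2045-10-23
[in] boxtree newfold p='/smezopim/drisnek'
= ok
[in] boxtree jot p='/smezopim/drisnek/prele' c='flezudri'
= created
[in] boxtree cull p='/smezopim/drisnek/prele'
= ok
[in] boxtree cull p='/smezopim/drisnek'
= ok
[in] boxtree jot p='/smezopim/suhem' c='mogroba'
= created
[in] boxtree jot p='/vo' c='hubroro'
= created
[in] boxtree jot p='/smezopim/prosmi' c='sesmep'
= created
[in] datewheel yearhop n='5'
= 2050-10-23
[in] datewheel anchor d='<last>'
= 2050-10-23
[in] boxtree peekin p='/smezopim'
= [prosmi, suhem]

Answer: [prosmi, suhem]


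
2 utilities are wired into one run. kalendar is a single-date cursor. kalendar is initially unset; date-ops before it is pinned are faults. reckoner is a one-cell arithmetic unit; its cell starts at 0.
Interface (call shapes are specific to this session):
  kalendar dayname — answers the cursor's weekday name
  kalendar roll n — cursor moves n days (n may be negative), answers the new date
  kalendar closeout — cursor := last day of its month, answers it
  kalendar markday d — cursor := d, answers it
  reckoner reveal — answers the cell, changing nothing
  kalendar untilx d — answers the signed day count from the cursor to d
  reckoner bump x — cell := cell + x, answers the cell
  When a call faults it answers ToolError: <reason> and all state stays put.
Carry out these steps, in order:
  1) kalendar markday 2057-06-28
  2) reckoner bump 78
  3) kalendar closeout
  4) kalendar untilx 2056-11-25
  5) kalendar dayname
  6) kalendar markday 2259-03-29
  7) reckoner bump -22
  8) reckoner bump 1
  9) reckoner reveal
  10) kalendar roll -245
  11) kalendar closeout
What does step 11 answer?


·→ kalendar markday(d=2057-06-28)
·← 2057-06-28
·→ reckoner bump(x=78)
·← 78
·→ kalendar closeout()
·← 2057-06-30
·→ kalendar untilx(d=2056-11-25)
·← -217
·→ kalendar dayname()
·← Saturday
·→ kalendar markday(d=2259-03-29)
·← 2259-03-29
·→ reckoner bump(x=-22)
·← 56
·→ reckoner bump(x=1)
·← 57
·→ reckoner reveal()
·← 57
·→ kalendar roll(n=-245)
·← 2258-07-27
·→ kalendar closeout()
·← 2258-07-31

Answer: 2258-07-31


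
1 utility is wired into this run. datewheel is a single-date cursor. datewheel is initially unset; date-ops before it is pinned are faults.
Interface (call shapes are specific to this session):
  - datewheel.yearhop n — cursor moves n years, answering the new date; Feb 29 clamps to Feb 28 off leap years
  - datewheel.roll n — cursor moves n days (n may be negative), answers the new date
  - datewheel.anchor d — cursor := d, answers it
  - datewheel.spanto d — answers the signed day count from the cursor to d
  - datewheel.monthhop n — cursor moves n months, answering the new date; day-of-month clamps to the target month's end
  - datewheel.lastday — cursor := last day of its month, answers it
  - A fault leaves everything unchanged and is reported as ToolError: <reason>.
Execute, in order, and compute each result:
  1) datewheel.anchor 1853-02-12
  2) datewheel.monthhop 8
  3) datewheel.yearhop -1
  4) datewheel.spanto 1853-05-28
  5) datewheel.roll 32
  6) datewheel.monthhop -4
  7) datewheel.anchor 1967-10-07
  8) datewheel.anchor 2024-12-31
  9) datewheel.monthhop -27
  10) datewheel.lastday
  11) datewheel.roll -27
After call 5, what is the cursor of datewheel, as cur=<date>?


CALL datewheel.anchor[d: 1853-02-12]
RET  1853-02-12
CALL datewheel.monthhop[n: 8]
RET  1853-10-12
CALL datewheel.yearhop[n: -1]
RET  1852-10-12
CALL datewheel.spanto[d: 1853-05-28]
RET  228
CALL datewheel.roll[n: 32]
RET  1852-11-13
CALL datewheel.monthhop[n: -4]
RET  1852-07-13
CALL datewheel.anchor[d: 1967-10-07]
RET  1967-10-07
CALL datewheel.anchor[d: 2024-12-31]
RET  2024-12-31
CALL datewheel.monthhop[n: -27]
RET  2022-09-30
CALL datewheel.lastday[]
RET  2022-09-30
CALL datewheel.roll[n: -27]
RET  2022-09-03

Answer: cur=1852-11-13


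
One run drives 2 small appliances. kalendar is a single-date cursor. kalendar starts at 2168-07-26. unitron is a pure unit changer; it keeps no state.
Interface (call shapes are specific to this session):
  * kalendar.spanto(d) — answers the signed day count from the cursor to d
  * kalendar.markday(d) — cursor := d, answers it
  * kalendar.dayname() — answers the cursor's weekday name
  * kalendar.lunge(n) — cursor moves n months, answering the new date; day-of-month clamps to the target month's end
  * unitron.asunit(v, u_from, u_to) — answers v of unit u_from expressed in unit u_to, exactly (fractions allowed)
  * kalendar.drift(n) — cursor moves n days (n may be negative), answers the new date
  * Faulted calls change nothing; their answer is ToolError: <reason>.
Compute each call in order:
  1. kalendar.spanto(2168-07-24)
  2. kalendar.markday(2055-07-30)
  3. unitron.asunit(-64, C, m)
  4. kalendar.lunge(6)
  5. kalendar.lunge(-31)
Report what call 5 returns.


;; kalendar.spanto(d→2168-07-24) : -2
;; kalendar.markday(d→2055-07-30) : 2055-07-30
;; unitron.asunit(v→-64, u_from→C, u_to→m) : ToolError: incompatible units
;; kalendar.lunge(n→6) : 2056-01-30
;; kalendar.lunge(n→-31) : 2053-06-30

Answer: 2053-06-30


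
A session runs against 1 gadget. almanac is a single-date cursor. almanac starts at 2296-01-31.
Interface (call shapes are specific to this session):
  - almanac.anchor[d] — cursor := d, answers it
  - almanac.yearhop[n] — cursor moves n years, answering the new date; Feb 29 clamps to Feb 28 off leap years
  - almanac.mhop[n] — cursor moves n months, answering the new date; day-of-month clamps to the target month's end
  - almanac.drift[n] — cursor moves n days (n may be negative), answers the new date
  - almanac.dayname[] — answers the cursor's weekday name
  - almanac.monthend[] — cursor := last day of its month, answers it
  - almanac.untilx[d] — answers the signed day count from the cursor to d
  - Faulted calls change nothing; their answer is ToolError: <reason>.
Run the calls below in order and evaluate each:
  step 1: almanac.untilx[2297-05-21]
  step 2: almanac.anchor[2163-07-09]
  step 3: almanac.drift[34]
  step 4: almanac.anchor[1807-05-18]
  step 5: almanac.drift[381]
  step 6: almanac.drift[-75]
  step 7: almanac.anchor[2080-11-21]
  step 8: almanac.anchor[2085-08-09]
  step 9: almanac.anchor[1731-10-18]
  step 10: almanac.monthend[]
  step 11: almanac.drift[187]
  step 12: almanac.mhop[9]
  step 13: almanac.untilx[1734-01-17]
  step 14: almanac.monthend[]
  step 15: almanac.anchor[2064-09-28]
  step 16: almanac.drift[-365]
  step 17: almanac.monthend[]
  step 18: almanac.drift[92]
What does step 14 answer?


Answer: 1733-02-28

Derivation:
==> untilx(d='2297-05-21')
<== 476
==> anchor(d='2163-07-09')
<== 2163-07-09
==> drift(n='34')
<== 2163-08-12
==> anchor(d='1807-05-18')
<== 1807-05-18
==> drift(n='381')
<== 1808-06-02
==> drift(n='-75')
<== 1808-03-19
==> anchor(d='2080-11-21')
<== 2080-11-21
==> anchor(d='2085-08-09')
<== 2085-08-09
==> anchor(d='1731-10-18')
<== 1731-10-18
==> monthend()
<== 1731-10-31
==> drift(n='187')
<== 1732-05-05
==> mhop(n='9')
<== 1733-02-05
==> untilx(d='1734-01-17')
<== 346
==> monthend()
<== 1733-02-28
==> anchor(d='2064-09-28')
<== 2064-09-28
==> drift(n='-365')
<== 2063-09-29
==> monthend()
<== 2063-09-30
==> drift(n='92')
<== 2063-12-31


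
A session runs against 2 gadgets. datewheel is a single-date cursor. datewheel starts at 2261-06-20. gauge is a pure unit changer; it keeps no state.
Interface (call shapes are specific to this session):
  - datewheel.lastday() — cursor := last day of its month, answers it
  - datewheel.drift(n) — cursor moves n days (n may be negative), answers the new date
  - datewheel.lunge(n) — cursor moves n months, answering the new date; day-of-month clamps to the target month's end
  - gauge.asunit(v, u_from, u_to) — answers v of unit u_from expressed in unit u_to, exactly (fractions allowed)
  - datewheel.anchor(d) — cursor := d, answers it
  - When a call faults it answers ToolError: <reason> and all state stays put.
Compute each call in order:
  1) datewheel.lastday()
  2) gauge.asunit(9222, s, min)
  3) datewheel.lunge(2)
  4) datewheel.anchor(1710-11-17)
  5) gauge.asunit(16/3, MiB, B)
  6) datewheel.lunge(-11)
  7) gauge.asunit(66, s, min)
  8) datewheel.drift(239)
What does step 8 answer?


Do: lastday[]
See: 2261-06-30
Do: asunit[v→9222; u_from→s; u_to→min]
See: 1537/10
Do: lunge[n→2]
See: 2261-08-30
Do: anchor[d→1710-11-17]
See: 1710-11-17
Do: asunit[v→16/3; u_from→MiB; u_to→B]
See: 16777216/3
Do: lunge[n→-11]
See: 1709-12-17
Do: asunit[v→66; u_from→s; u_to→min]
See: 11/10
Do: drift[n→239]
See: 1710-08-13

Answer: 1710-08-13


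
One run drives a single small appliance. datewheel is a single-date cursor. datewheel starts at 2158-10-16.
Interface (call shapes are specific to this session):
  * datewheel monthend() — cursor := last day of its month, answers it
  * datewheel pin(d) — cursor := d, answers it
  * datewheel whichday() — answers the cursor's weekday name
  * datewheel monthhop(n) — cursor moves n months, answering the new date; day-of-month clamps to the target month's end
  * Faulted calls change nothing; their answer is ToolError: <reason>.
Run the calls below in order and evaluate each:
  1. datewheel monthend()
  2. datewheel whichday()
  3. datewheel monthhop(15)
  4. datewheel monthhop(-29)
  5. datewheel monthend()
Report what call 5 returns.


$ datewheel monthend
  2158-10-31
$ datewheel whichday
  Tuesday
$ datewheel monthhop n→15
  2160-01-31
$ datewheel monthhop n→-29
  2157-08-31
$ datewheel monthend
  2157-08-31

Answer: 2157-08-31


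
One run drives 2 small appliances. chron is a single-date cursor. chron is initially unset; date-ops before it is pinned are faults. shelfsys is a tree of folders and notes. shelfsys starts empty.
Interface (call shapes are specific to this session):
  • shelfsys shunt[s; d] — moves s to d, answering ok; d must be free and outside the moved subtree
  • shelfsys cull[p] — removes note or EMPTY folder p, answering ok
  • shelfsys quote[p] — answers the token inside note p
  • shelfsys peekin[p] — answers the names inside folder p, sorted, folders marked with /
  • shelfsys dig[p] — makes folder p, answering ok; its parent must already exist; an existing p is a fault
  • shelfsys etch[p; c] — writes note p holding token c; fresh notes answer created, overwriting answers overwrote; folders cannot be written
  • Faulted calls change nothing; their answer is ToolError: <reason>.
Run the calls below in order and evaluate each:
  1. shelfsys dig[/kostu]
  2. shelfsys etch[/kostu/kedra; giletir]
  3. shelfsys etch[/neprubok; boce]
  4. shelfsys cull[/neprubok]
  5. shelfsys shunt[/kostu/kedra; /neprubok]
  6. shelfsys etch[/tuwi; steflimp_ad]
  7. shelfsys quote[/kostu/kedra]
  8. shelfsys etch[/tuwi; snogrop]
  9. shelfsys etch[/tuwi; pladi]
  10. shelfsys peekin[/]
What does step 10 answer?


Answer: [kostu/, neprubok, tuwi]

Derivation:
==> shelfsys dig(p=/kostu)
<== ok
==> shelfsys etch(p=/kostu/kedra, c=giletir)
<== created
==> shelfsys etch(p=/neprubok, c=boce)
<== created
==> shelfsys cull(p=/neprubok)
<== ok
==> shelfsys shunt(s=/kostu/kedra, d=/neprubok)
<== ok
==> shelfsys etch(p=/tuwi, c=steflimp_ad)
<== created
==> shelfsys quote(p=/kostu/kedra)
<== ToolError: not found
==> shelfsys etch(p=/tuwi, c=snogrop)
<== overwrote
==> shelfsys etch(p=/tuwi, c=pladi)
<== overwrote
==> shelfsys peekin(p=/)
<== [kostu/, neprubok, tuwi]


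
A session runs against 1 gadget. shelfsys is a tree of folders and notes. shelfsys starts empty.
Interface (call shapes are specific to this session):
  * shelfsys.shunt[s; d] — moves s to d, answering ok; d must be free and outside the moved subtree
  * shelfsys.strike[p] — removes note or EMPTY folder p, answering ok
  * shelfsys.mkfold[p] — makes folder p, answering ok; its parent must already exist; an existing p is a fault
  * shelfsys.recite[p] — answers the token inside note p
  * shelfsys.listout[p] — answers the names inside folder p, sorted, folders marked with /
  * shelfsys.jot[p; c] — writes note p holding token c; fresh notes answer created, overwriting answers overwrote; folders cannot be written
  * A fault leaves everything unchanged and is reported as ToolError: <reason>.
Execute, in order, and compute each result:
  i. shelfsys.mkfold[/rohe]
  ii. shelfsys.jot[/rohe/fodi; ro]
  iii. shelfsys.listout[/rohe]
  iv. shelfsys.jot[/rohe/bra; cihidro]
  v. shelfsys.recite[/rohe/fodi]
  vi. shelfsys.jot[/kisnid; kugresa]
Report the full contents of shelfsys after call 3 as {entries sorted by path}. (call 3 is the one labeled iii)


Answer: {rohe/, rohe/fodi=ro}

Derivation:
! mkfold(/rohe) ~> ok
! jot(/rohe/fodi, ro) ~> created
! listout(/rohe) ~> [fodi]
! jot(/rohe/bra, cihidro) ~> created
! recite(/rohe/fodi) ~> ro
! jot(/kisnid, kugresa) ~> created


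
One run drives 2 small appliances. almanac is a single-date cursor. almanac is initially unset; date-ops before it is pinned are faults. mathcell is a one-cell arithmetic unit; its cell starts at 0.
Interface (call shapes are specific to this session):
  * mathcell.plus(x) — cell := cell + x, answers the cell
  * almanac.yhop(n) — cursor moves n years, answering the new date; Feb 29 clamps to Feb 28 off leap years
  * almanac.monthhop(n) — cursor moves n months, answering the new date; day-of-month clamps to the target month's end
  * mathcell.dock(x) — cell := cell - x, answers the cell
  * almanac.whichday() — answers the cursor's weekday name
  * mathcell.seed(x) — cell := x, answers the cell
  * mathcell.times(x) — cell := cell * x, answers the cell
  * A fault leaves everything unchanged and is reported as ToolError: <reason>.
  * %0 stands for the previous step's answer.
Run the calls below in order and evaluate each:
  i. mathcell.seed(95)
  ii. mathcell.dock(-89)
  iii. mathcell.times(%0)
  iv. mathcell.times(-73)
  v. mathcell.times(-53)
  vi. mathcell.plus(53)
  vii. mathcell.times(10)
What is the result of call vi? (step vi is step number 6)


→ seed(95)
← 95
→ dock(-89)
← 184
→ times(%0)
← 33856
→ times(-73)
← -2471488
→ times(-53)
← 130988864
→ plus(53)
← 130988917
→ times(10)
← 1309889170

Answer: 130988917


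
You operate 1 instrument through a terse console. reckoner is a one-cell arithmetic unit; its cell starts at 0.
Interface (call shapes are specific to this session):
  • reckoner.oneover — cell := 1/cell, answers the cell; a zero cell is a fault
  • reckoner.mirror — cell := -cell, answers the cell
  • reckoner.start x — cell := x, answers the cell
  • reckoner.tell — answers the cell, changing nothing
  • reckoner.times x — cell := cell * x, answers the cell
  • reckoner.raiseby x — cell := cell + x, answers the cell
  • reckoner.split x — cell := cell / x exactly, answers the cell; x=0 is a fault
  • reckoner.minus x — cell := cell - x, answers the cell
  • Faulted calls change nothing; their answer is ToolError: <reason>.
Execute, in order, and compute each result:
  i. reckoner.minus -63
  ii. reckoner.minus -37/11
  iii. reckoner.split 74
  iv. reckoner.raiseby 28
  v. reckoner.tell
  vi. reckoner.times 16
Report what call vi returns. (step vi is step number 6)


Do: reckoner.minus[x→-63]
See: 63
Do: reckoner.minus[x→-37/11]
See: 730/11
Do: reckoner.split[x→74]
See: 365/407
Do: reckoner.raiseby[x→28]
See: 11761/407
Do: reckoner.tell[]
See: 11761/407
Do: reckoner.times[x→16]
See: 188176/407

Answer: 188176/407


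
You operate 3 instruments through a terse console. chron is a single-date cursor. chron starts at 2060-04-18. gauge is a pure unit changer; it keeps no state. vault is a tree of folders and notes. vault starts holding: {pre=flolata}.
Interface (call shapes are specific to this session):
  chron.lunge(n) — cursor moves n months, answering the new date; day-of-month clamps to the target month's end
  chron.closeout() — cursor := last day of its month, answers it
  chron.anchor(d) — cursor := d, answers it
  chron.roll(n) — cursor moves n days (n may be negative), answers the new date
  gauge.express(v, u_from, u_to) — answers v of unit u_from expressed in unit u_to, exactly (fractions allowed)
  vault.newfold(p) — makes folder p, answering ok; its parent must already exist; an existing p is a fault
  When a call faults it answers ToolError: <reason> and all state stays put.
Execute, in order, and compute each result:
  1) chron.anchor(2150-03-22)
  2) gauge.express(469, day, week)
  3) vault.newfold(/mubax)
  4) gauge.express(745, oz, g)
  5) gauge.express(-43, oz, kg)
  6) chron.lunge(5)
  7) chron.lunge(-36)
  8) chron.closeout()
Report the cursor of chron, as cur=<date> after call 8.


$ chron.anchor 2150-03-22
:: 2150-03-22
$ gauge.express 469 day week
:: 67
$ vault.newfold /mubax
:: ok
$ gauge.express 745 oz g
:: 6758526313/320000
$ gauge.express -43 oz kg
:: -1950447191/1600000000
$ chron.lunge 5
:: 2150-08-22
$ chron.lunge -36
:: 2147-08-22
$ chron.closeout
:: 2147-08-31

Answer: cur=2147-08-31


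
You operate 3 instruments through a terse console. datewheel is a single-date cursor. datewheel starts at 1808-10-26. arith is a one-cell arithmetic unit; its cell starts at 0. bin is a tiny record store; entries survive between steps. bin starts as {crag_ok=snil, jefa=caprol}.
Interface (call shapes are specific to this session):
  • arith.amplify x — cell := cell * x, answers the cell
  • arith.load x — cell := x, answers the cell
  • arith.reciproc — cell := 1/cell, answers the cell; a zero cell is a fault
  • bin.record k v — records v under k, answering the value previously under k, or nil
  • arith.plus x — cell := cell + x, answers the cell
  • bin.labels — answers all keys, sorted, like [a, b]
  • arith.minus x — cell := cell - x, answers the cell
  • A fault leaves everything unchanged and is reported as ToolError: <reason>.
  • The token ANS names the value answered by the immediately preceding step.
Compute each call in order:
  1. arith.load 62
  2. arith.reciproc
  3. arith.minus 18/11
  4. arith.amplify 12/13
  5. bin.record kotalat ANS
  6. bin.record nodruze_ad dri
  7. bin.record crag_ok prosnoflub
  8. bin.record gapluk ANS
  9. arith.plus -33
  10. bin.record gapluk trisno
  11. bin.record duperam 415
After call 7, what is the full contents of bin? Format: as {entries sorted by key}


Answer: {crag_ok=prosnoflub, jefa=caprol, kotalat=-510/341, nodruze_ad=dri}

Derivation:
Now I run arith.load on x='62', and see 62.
I invoke arith.reciproc(), → 1/62.
Using arith.minus on x='18/11', giving -1105/682.
Now I run arith.amplify on x='12/13', and get -510/341.
I try bin.record on k='kotalat', v='ANS', and see nil.
I use bin.record on k='nodruze_ad', v='dri', and observe nil.
Using bin.record on k='crag_ok', v='prosnoflub', which returns snil.
I run bin.record on k='gapluk', v='ANS', and observe nil.
I run arith.plus on x='-33', which returns -11763/341.
Next I call bin.record on k='gapluk', v='trisno', yielding snil.
Invoking bin.record on k='duperam', v='415', which returns nil.
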